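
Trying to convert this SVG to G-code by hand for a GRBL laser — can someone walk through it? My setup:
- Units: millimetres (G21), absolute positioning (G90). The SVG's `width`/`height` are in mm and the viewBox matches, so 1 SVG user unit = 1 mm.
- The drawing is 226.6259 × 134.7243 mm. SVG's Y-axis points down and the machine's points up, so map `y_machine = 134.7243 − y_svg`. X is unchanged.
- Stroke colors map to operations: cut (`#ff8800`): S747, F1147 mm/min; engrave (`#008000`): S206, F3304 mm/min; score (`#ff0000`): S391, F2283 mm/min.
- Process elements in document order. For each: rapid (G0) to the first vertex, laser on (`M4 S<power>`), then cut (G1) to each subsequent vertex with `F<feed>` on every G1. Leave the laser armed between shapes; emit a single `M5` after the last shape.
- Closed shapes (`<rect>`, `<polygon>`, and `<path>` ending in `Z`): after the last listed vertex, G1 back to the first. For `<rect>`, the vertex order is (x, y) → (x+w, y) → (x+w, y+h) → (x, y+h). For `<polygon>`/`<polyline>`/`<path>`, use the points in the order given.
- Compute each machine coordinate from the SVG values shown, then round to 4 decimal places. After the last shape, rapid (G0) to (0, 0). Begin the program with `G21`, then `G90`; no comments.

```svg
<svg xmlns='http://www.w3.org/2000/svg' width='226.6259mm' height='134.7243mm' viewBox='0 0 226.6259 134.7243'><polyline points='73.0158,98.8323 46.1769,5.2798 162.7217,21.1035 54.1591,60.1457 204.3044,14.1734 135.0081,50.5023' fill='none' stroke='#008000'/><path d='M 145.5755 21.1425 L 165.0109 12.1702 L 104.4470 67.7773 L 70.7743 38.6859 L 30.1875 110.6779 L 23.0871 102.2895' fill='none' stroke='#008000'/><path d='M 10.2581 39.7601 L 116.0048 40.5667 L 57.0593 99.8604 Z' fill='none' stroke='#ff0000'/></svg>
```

Since the viewBox matches the mm dimensions, user units are millimetres directly. The only transform is the Y-flip y_m = 134.7243 − y_svg.

Shape 1 is a open polyline drawn with `<polyline>`. Its stroke #008000 means engrave at S206, F3304. After flipping Y the toolpath is (73.0158,35.8920) → (46.1769,129.4445) → (162.7217,113.6208) → (54.1591,74.5786) → (204.3044,120.5509) → (135.0081,84.2220).

Shape 2 is a open polyline drawn with `<path>`. Its stroke #008000 means engrave at S206, F3304. After flipping Y the toolpath is (145.5755,113.5818) → (165.0109,122.5541) → (104.4470,66.9470) → (70.7743,96.0384) → (30.1875,24.0464) → (23.0871,32.4348).

Shape 3 is a closed polygon drawn with `<path>`. Its stroke #ff0000 means score at S391, F2283. After flipping Y the toolpath is (10.2581,94.9642) → (116.0048,94.1576) → (57.0593,34.8639) → (10.2581,94.9642), returning to the start.

G21
G90
G0 X73.0158 Y35.8920
M4 S206
G1 X46.1769 Y129.4445 F3304
G1 X162.7217 Y113.6208 F3304
G1 X54.1591 Y74.5786 F3304
G1 X204.3044 Y120.5509 F3304
G1 X135.0081 Y84.2220 F3304
G0 X145.5755 Y113.5818
M4 S206
G1 X165.0109 Y122.5541 F3304
G1 X104.4470 Y66.9470 F3304
G1 X70.7743 Y96.0384 F3304
G1 X30.1875 Y24.0464 F3304
G1 X23.0871 Y32.4348 F3304
G0 X10.2581 Y94.9642
M4 S391
G1 X116.0048 Y94.1576 F2283
G1 X57.0593 Y34.8639 F2283
G1 X10.2581 Y94.9642 F2283
M5
G0 X0.0000 Y0.0000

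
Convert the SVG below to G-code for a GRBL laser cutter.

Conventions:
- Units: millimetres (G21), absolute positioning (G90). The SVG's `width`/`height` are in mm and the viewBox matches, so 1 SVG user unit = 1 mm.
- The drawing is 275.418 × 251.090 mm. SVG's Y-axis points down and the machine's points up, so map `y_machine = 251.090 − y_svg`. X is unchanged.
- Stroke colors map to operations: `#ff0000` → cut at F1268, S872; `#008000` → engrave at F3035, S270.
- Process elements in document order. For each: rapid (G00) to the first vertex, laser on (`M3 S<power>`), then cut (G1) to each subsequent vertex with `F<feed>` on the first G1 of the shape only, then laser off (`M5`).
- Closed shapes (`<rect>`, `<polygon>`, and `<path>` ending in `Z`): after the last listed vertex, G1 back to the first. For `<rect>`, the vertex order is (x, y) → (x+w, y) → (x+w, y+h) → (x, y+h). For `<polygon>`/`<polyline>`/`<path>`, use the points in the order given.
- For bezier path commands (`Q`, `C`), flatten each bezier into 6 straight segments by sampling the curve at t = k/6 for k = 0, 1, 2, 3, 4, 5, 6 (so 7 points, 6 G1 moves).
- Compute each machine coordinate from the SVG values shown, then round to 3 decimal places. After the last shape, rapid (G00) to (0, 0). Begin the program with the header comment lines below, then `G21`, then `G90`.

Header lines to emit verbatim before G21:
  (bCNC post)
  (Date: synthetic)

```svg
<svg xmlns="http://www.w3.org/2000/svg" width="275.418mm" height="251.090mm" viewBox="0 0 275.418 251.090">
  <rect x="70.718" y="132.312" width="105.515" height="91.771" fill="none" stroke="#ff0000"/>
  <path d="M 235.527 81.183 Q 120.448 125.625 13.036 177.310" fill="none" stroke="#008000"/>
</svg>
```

1 u = 1 mm; y_m = 251.090 − y.

[1] `<rect>` rectangle, #ff0000→cut S872 F1268: (70.718,118.778) → (176.233,118.778) → (176.233,27.007) → (70.718,27.007) → (70.718,118.778) (closed)

[2] `<path>` quadratic bezier, #008000→engrave S270 F3035: (235.527,169.907) → (197.380,154.892) → (159.660,139.474) → (122.365,123.654) → (85.496,107.432) → (49.053,90.807) → (13.036,73.780)

(bCNC post)
(Date: synthetic)
G21
G90
G00 X70.718 Y118.778
M3 S872
G1 X176.233 Y118.778 F1268
G1 X176.233 Y27.007
G1 X70.718 Y27.007
G1 X70.718 Y118.778
M5
G00 X235.527 Y169.907
M3 S270
G1 X197.380 Y154.892 F3035
G1 X159.660 Y139.474
G1 X122.365 Y123.654
G1 X85.496 Y107.432
G1 X49.053 Y90.807
G1 X13.036 Y73.780
M5
G00 X0.000 Y0.000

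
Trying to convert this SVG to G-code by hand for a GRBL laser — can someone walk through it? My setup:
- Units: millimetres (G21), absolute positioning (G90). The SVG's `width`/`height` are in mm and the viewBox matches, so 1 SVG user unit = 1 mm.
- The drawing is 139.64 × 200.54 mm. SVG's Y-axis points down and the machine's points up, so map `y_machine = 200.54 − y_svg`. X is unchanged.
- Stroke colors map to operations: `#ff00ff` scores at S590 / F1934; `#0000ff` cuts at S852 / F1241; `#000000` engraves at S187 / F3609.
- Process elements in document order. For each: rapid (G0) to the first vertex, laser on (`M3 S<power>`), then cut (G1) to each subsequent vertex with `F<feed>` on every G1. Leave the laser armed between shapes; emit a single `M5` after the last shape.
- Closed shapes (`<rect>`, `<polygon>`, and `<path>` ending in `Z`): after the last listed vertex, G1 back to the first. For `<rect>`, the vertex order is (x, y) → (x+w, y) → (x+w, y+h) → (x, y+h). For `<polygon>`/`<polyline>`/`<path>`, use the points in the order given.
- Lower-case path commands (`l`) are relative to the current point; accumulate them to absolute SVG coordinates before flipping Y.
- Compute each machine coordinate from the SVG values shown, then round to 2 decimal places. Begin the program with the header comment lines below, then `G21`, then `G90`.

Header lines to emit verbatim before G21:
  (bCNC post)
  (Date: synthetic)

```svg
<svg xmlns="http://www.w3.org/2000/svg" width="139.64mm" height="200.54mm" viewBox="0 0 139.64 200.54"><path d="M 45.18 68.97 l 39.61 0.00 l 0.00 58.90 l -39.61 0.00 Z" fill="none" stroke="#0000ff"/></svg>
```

1 u = 1 mm; y_m = 200.54 − y.

[1] `<path>` rectangle, #0000ff→cut S852 F1241: (45.18,131.57) → (84.79,131.57) → (84.79,72.67) → (45.18,72.67) → (45.18,131.57) (closed)

(bCNC post)
(Date: synthetic)
G21
G90
G0 X45.18 Y131.57
M3 S852
G1 X84.79 Y131.57 F1241
G1 X84.79 Y72.67 F1241
G1 X45.18 Y72.67 F1241
G1 X45.18 Y131.57 F1241
M5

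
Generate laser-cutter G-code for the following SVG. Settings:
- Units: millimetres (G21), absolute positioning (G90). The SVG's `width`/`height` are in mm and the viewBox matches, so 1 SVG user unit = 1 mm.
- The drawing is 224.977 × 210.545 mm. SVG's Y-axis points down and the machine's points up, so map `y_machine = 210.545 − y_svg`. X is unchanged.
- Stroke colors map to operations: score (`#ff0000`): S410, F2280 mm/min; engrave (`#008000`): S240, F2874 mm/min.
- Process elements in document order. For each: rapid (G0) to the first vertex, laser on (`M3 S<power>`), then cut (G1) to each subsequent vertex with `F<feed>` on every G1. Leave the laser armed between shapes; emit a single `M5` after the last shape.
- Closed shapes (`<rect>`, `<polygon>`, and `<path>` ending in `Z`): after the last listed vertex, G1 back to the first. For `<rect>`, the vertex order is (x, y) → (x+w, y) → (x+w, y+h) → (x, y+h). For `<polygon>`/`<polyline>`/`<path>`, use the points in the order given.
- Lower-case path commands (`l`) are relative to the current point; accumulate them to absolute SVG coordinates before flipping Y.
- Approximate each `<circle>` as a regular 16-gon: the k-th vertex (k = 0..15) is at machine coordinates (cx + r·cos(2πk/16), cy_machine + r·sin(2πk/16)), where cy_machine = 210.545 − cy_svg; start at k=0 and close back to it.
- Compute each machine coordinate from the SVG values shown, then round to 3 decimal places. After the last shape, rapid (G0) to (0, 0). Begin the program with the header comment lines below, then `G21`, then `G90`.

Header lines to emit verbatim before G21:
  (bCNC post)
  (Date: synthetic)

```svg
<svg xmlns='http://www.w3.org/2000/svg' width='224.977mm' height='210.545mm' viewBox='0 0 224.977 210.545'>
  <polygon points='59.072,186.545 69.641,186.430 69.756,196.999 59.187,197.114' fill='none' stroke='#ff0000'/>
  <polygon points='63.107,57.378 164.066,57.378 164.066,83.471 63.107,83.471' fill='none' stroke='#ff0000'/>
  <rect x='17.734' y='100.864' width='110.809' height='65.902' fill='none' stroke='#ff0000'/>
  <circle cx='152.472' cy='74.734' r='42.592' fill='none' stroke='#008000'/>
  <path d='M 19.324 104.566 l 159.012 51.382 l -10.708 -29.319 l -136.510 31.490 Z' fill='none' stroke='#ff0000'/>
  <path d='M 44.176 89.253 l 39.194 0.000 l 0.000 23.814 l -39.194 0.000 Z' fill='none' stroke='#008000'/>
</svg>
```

Since the viewBox matches the mm dimensions, user units are millimetres directly. The only transform is the Y-flip y_m = 210.545 − y_svg.

Shape 1 is a regular polygon drawn with `<polygon>`. Its stroke #ff0000 means score at S410, F2280. After flipping Y the toolpath is (59.072,24.000) → (69.641,24.115) → (69.756,13.546) → (59.187,13.431) → (59.072,24.000), returning to the start.

Shape 2 is a rectangle drawn with `<polygon>`. Its stroke #ff0000 means score at S410, F2280. After flipping Y the toolpath is (63.107,153.167) → (164.066,153.167) → (164.066,127.074) → (63.107,127.074) → (63.107,153.167), returning to the start.

Shape 3 is a rectangle drawn with `<rect>`. Its stroke #ff0000 means score at S410, F2280. After flipping Y the toolpath is (17.734,109.681) → (128.543,109.681) → (128.543,43.779) → (17.734,43.779) → (17.734,109.681), returning to the start.

Shape 4 is a circle drawn with `<circle>`. Its stroke #008000 means engrave at S240, F2874. After flipping Y the toolpath is (195.064,135.811) → (191.822,152.110) → (182.589,165.928) → (168.771,175.161) → (152.472,178.403) → (136.173,175.161) → (122.355,165.928) → (113.122,152.110) → (109.880,135.811) → (113.122,119.512) → (122.355,105.694) → (136.173,96.461) → (152.472,93.219) → (168.771,96.461) → (182.589,105.694) → (191.822,119.512) → (195.064,135.811), returning to the start.

Shape 5 is a closed polygon drawn with `<path>`. Its stroke #ff0000 means score at S410, F2280. After flipping Y the toolpath is (19.324,105.979) → (178.336,54.597) → (167.628,83.916) → (31.118,52.426) → (19.324,105.979), returning to the start.

Shape 6 is a rectangle drawn with `<path>`. Its stroke #008000 means engrave at S240, F2874. After flipping Y the toolpath is (44.176,121.292) → (83.370,121.292) → (83.370,97.478) → (44.176,97.478) → (44.176,121.292), returning to the start.

(bCNC post)
(Date: synthetic)
G21
G90
G0 X59.072 Y24.000
M3 S410
G1 X69.641 Y24.115 F2280
G1 X69.756 Y13.546 F2280
G1 X59.187 Y13.431 F2280
G1 X59.072 Y24.000 F2280
G0 X63.107 Y153.167
M3 S410
G1 X164.066 Y153.167 F2280
G1 X164.066 Y127.074 F2280
G1 X63.107 Y127.074 F2280
G1 X63.107 Y153.167 F2280
G0 X17.734 Y109.681
M3 S410
G1 X128.543 Y109.681 F2280
G1 X128.543 Y43.779 F2280
G1 X17.734 Y43.779 F2280
G1 X17.734 Y109.681 F2280
G0 X195.064 Y135.811
M3 S240
G1 X191.822 Y152.110 F2874
G1 X182.589 Y165.928 F2874
G1 X168.771 Y175.161 F2874
G1 X152.472 Y178.403 F2874
G1 X136.173 Y175.161 F2874
G1 X122.355 Y165.928 F2874
G1 X113.122 Y152.110 F2874
G1 X109.880 Y135.811 F2874
G1 X113.122 Y119.512 F2874
G1 X122.355 Y105.694 F2874
G1 X136.173 Y96.461 F2874
G1 X152.472 Y93.219 F2874
G1 X168.771 Y96.461 F2874
G1 X182.589 Y105.694 F2874
G1 X191.822 Y119.512 F2874
G1 X195.064 Y135.811 F2874
G0 X19.324 Y105.979
M3 S410
G1 X178.336 Y54.597 F2280
G1 X167.628 Y83.916 F2280
G1 X31.118 Y52.426 F2280
G1 X19.324 Y105.979 F2280
G0 X44.176 Y121.292
M3 S240
G1 X83.370 Y121.292 F2874
G1 X83.370 Y97.478 F2874
G1 X44.176 Y97.478 F2874
G1 X44.176 Y121.292 F2874
M5
G0 X0.000 Y0.000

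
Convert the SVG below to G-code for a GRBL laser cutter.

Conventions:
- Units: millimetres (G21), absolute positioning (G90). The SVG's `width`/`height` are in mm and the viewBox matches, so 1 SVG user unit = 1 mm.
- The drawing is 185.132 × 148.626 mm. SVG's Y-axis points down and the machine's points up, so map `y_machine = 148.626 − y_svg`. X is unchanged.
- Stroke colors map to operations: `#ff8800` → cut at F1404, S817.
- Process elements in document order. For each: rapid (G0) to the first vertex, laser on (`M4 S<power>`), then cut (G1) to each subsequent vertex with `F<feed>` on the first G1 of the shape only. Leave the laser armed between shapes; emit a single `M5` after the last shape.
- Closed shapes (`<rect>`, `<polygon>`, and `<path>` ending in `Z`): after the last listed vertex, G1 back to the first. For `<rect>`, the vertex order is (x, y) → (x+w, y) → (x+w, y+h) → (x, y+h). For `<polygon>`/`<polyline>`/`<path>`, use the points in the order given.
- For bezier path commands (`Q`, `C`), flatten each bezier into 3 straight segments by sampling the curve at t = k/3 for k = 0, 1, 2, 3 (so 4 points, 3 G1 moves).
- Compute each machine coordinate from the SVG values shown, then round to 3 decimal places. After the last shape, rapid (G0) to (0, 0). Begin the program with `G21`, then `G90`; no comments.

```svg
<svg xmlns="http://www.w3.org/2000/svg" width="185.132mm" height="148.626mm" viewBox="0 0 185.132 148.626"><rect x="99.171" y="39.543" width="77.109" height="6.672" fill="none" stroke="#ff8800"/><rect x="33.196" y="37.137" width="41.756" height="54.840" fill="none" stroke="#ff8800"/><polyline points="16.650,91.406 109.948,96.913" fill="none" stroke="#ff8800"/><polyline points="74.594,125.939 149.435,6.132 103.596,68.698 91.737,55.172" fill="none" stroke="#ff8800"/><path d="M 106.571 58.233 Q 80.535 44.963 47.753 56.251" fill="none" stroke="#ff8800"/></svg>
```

viewBox `0 0 185.132 148.626` with mm width/height → 1 unit = 1 mm. Flip: y_m = 148.626 − y_svg.

**Shape 1** — `<rect>` rectangle, stroke `#ff8800` → cut (S817, F1404). Machine vertices: (99.171,109.083) → (176.280,109.083) → (176.280,102.411) → (99.171,102.411) → (99.171,109.083). Closed: final G1 returns to the first vertex.

**Shape 2** — `<rect>` rectangle, stroke `#ff8800` → cut (S817, F1404). Machine vertices: (33.196,111.489) → (74.952,111.489) → (74.952,56.649) → (33.196,56.649) → (33.196,111.489). Closed: final G1 returns to the first vertex.

**Shape 3** — `<polyline>` line segment, stroke `#ff8800` → cut (S817, F1404). Machine vertices: (16.650,57.220) → (109.948,51.713). Open path.

**Shape 4** — `<polyline>` open polyline, stroke `#ff8800` → cut (S817, F1404). Machine vertices: (74.594,22.687) → (149.435,142.494) → (103.596,79.928) → (91.737,93.454). Open path.

**Shape 5** — `<path>` quadratic bezier, stroke `#ff8800` → cut (S817, F1404). Control points (SVG): P0=(106.571,58.233), P1=(80.535,44.963), P2=(47.753,56.251); sampled at t=k/3. Machine vertices: (106.571,90.393) → (88.464,96.511) → (68.858,97.172) → (47.753,92.375). Open path.

G21
G90
G0 X99.171 Y109.083
M4 S817
G1 X176.280 Y109.083 F1404
G1 X176.280 Y102.411
G1 X99.171 Y102.411
G1 X99.171 Y109.083
G0 X33.196 Y111.489
M4 S817
G1 X74.952 Y111.489 F1404
G1 X74.952 Y56.649
G1 X33.196 Y56.649
G1 X33.196 Y111.489
G0 X16.650 Y57.220
M4 S817
G1 X109.948 Y51.713 F1404
G0 X74.594 Y22.687
M4 S817
G1 X149.435 Y142.494 F1404
G1 X103.596 Y79.928
G1 X91.737 Y93.454
G0 X106.571 Y90.393
M4 S817
G1 X88.464 Y96.511 F1404
G1 X68.858 Y97.172
G1 X47.753 Y92.375
M5
G0 X0.000 Y0.000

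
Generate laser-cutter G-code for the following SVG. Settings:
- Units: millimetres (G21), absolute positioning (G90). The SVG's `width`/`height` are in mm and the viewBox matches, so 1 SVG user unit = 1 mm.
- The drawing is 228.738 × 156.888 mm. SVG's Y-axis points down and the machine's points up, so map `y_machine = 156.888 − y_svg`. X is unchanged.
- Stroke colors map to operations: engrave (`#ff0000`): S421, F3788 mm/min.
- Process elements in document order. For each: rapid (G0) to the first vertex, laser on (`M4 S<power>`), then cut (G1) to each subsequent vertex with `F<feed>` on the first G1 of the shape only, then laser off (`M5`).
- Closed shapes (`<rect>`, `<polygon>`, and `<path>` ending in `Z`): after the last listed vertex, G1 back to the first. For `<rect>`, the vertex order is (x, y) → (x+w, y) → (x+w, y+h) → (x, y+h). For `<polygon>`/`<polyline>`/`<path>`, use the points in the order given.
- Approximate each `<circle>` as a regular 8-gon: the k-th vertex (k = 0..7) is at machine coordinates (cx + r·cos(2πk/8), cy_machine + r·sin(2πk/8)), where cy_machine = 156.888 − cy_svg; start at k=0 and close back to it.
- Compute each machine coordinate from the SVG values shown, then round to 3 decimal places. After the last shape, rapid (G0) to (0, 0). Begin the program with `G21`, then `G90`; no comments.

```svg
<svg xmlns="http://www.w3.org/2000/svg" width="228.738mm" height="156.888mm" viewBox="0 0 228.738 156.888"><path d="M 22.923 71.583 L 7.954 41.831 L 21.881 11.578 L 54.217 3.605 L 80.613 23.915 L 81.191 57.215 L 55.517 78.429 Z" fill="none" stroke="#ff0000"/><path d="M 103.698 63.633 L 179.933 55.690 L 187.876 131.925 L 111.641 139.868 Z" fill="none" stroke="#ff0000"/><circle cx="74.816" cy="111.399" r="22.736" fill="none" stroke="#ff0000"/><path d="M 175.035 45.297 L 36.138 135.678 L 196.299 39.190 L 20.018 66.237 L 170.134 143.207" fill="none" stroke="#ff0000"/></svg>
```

1 u = 1 mm; y_m = 156.888 − y.

[1] `<path>` regular polygon, #ff0000→engrave S421 F3788: (22.923,85.305) → (7.954,115.057) → (21.881,145.310) → (54.217,153.283) → (80.613,132.973) → (81.191,99.673) → (55.517,78.459) → (22.923,85.305) (closed)

[2] `<path>` regular polygon, #ff0000→engrave S421 F3788: (103.698,93.255) → (179.933,101.198) → (187.876,24.963) → (111.641,17.020) → (103.698,93.255) (closed)

[3] `<circle>` circle, #ff0000→engrave S421 F3788: (97.552,45.489) → (90.893,61.566) → (74.816,68.225) → (58.739,61.566) → (52.080,45.489) → (58.739,29.412) → (74.816,22.753) → (90.893,29.412) → (97.552,45.489) (closed)

[4] `<path>` open polyline, #ff0000→engrave S421 F3788: (175.035,111.591) → (36.138,21.210) → (196.299,117.698) → (20.018,90.651) → (170.134,13.681)

G21
G90
G0 X22.923 Y85.305
M4 S421
G1 X7.954 Y115.057 F3788
G1 X21.881 Y145.310
G1 X54.217 Y153.283
G1 X80.613 Y132.973
G1 X81.191 Y99.673
G1 X55.517 Y78.459
G1 X22.923 Y85.305
M5
G0 X103.698 Y93.255
M4 S421
G1 X179.933 Y101.198 F3788
G1 X187.876 Y24.963
G1 X111.641 Y17.020
G1 X103.698 Y93.255
M5
G0 X97.552 Y45.489
M4 S421
G1 X90.893 Y61.566 F3788
G1 X74.816 Y68.225
G1 X58.739 Y61.566
G1 X52.080 Y45.489
G1 X58.739 Y29.412
G1 X74.816 Y22.753
G1 X90.893 Y29.412
G1 X97.552 Y45.489
M5
G0 X175.035 Y111.591
M4 S421
G1 X36.138 Y21.210 F3788
G1 X196.299 Y117.698
G1 X20.018 Y90.651
G1 X170.134 Y13.681
M5
G0 X0.000 Y0.000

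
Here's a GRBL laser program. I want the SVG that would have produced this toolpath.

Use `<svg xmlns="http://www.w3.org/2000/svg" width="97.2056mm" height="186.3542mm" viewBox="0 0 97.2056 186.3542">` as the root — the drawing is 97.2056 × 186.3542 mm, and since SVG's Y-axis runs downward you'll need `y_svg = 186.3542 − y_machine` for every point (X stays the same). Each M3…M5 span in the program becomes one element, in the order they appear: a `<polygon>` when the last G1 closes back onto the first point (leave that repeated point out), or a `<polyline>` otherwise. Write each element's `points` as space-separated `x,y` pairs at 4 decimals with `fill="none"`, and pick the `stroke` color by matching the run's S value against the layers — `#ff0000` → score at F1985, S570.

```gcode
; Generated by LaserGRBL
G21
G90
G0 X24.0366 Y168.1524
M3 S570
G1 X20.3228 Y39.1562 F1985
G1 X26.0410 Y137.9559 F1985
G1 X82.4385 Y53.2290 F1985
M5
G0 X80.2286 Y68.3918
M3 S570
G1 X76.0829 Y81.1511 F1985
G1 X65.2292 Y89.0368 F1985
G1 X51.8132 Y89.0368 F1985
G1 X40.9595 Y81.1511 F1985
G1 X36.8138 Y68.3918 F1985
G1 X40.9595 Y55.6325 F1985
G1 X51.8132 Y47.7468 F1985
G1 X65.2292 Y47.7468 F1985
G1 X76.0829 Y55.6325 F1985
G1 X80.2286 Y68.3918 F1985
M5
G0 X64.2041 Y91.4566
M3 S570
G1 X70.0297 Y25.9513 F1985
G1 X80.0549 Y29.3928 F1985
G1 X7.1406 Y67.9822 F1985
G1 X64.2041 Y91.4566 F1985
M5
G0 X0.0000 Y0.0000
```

<svg xmlns="http://www.w3.org/2000/svg" width="97.2056mm" height="186.3542mm" viewBox="0 0 97.2056 186.3542">
  <polyline points="24.0366,18.2018 20.3228,147.1980 26.0410,48.3983 82.4385,133.1252" fill="none" stroke="#ff0000"/>
  <polygon points="80.2286,117.9624 76.0829,105.2031 65.2292,97.3174 51.8132,97.3174 40.9595,105.2031 36.8138,117.9624 40.9595,130.7217 51.8132,138.6074 65.2292,138.6074 76.0829,130.7217" fill="none" stroke="#ff0000"/>
  <polygon points="64.2041,94.8976 70.0297,160.4029 80.0549,156.9614 7.1406,118.3720" fill="none" stroke="#ff0000"/>
</svg>

Machine Y-up, SVG Y-down with viewBox height 186.3542, so y_svg = 186.3542 − y_machine; X carries over. Every run uses S570, so all elements get stroke `#ff0000` (score).

Run 1: The run is open, so emit a `<polyline>` with points (Y-flipped): 24.0366,18.2018 20.3228,147.1980 26.0410,48.3983 82.4385,133.1252.

Run 2: The run returns to its start, so emit a `<polygon>` with points (Y-flipped): 80.2286,117.9624 76.0829,105.2031 65.2292,97.3174 51.8132,97.3174 40.9595,105.2031 36.8138,117.9624 40.9595,130.7217 51.8132,138.6074 65.2292,138.6074 76.0829,130.7217.

Run 3: The run returns to its start, so emit a `<polygon>` with points (Y-flipped): 64.2041,94.8976 70.0297,160.4029 80.0549,156.9614 7.1406,118.3720.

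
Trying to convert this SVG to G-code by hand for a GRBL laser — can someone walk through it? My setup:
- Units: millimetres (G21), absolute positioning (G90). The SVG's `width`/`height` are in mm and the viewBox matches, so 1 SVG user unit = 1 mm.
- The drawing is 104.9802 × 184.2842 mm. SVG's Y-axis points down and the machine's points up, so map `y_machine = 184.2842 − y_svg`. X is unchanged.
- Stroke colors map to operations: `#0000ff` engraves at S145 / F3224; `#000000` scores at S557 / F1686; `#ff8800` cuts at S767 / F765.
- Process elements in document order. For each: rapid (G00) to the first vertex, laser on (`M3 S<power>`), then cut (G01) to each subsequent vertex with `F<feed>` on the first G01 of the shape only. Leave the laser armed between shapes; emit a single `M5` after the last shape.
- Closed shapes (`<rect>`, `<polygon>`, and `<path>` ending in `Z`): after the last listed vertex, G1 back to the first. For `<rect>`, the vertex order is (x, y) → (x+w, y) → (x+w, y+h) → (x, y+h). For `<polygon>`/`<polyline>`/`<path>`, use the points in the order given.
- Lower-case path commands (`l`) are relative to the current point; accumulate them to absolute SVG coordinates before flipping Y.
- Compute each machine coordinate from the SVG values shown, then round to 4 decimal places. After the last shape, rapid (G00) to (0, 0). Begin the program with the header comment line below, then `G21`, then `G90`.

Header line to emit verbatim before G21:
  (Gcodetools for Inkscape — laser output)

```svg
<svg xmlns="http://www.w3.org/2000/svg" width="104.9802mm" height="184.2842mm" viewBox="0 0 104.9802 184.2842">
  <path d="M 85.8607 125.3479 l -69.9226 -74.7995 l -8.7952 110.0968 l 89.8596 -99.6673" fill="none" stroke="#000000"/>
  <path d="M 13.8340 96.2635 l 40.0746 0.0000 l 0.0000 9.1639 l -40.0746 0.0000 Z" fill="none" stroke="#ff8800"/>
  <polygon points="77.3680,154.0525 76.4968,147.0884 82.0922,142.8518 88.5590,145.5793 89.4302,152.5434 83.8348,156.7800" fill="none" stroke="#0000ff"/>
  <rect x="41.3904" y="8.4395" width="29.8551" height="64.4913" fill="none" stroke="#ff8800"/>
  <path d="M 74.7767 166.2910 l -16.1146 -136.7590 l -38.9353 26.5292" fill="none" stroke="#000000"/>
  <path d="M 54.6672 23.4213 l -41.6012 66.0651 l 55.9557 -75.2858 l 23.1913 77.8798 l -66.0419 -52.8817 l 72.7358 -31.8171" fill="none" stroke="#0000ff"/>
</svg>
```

1 u = 1 mm; y_m = 184.2842 − y.

[1] `<path>` open polyline, #000000→score S557 F1686: (85.8607,58.9363) → (15.9381,133.7358) → (7.1429,23.6390) → (97.0025,123.3063)

[2] `<path>` rectangle, #ff8800→cut S767 F765: (13.8340,88.0207) → (53.9086,88.0207) → (53.9086,78.8568) → (13.8340,78.8568) → (13.8340,88.0207) (closed)

[3] `<polygon>` regular polygon, #0000ff→engrave S145 F3224: (77.3680,30.2317) → (76.4968,37.1958) → (82.0922,41.4324) → (88.5590,38.7049) → (89.4302,31.7408) → (83.8348,27.5042) → (77.3680,30.2317) (closed)

[4] `<rect>` rectangle, #ff8800→cut S767 F765: (41.3904,175.8447) → (71.2455,175.8447) → (71.2455,111.3534) → (41.3904,111.3534) → (41.3904,175.8447) (closed)

[5] `<path>` open polyline, #000000→score S557 F1686: (74.7767,17.9932) → (58.6621,154.7522) → (19.7268,128.2230)

[6] `<path>` open polyline, #0000ff→engrave S145 F3224: (54.6672,160.8629) → (13.0660,94.7978) → (69.0217,170.0836) → (92.2130,92.2038) → (26.1711,145.0855) → (98.9069,176.9026)

(Gcodetools for Inkscape — laser output)
G21
G90
G00 X85.8607 Y58.9363
M3 S557
G01 X15.9381 Y133.7358 F1686
G01 X7.1429 Y23.6390
G01 X97.0025 Y123.3063
G00 X13.8340 Y88.0207
M3 S767
G01 X53.9086 Y88.0207 F765
G01 X53.9086 Y78.8568
G01 X13.8340 Y78.8568
G01 X13.8340 Y88.0207
G00 X77.3680 Y30.2317
M3 S145
G01 X76.4968 Y37.1958 F3224
G01 X82.0922 Y41.4324
G01 X88.5590 Y38.7049
G01 X89.4302 Y31.7408
G01 X83.8348 Y27.5042
G01 X77.3680 Y30.2317
G00 X41.3904 Y175.8447
M3 S767
G01 X71.2455 Y175.8447 F765
G01 X71.2455 Y111.3534
G01 X41.3904 Y111.3534
G01 X41.3904 Y175.8447
G00 X74.7767 Y17.9932
M3 S557
G01 X58.6621 Y154.7522 F1686
G01 X19.7268 Y128.2230
G00 X54.6672 Y160.8629
M3 S145
G01 X13.0660 Y94.7978 F3224
G01 X69.0217 Y170.0836
G01 X92.2130 Y92.2038
G01 X26.1711 Y145.0855
G01 X98.9069 Y176.9026
M5
G00 X0.0000 Y0.0000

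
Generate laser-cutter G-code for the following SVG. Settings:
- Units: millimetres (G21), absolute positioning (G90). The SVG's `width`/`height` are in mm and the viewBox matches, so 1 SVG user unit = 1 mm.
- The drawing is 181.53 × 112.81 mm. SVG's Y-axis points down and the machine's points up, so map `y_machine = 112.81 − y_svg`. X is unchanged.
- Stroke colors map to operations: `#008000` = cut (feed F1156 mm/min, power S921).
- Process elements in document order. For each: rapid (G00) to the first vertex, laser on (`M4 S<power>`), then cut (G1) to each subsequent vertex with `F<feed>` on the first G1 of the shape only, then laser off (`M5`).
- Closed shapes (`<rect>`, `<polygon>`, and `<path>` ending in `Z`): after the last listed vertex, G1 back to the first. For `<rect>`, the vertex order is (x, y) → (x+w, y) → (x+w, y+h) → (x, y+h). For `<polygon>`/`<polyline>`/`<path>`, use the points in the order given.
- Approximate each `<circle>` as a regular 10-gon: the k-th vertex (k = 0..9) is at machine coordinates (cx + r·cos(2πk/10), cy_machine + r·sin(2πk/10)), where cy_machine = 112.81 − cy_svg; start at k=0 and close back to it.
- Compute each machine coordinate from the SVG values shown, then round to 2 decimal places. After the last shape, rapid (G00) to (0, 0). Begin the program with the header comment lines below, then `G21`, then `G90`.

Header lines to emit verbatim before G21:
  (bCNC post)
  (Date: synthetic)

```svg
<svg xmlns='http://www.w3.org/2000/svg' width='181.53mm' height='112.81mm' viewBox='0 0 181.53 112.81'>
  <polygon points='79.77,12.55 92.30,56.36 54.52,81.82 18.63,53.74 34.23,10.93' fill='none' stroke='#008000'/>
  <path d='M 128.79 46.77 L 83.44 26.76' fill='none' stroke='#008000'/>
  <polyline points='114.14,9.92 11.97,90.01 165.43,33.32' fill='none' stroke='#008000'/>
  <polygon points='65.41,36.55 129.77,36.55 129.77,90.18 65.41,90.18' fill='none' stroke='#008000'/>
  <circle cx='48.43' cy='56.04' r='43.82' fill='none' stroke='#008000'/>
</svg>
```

(bCNC post)
(Date: synthetic)
G21
G90
G00 X79.77 Y100.26
M4 S921
G1 X92.30 Y56.45 F1156
G1 X54.52 Y30.99
G1 X18.63 Y59.07
G1 X34.23 Y101.88
G1 X79.77 Y100.26
M5
G00 X128.79 Y66.04
M4 S921
G1 X83.44 Y86.05 F1156
M5
G00 X114.14 Y102.89
M4 S921
G1 X11.97 Y22.80 F1156
G1 X165.43 Y79.49
M5
G00 X65.41 Y76.26
M4 S921
G1 X129.77 Y76.26 F1156
G1 X129.77 Y22.63
G1 X65.41 Y22.63
G1 X65.41 Y76.26
M5
G00 X92.25 Y56.77
M4 S921
G1 X83.88 Y82.53 F1156
G1 X61.97 Y98.45
G1 X34.89 Y98.45
G1 X12.98 Y82.53
G1 X4.61 Y56.77
G1 X12.98 Y31.01
G1 X34.89 Y15.09
G1 X61.97 Y15.09
G1 X83.88 Y31.01
G1 X92.25 Y56.77
M5
G00 X0.00 Y0.00

1 u = 1 mm; y_m = 112.81 − y.

[1] `<polygon>` regular polygon, #008000→cut S921 F1156: (79.77,100.26) → (92.30,56.45) → (54.52,30.99) → (18.63,59.07) → (34.23,101.88) → (79.77,100.26) (closed)

[2] `<path>` line segment, #008000→cut S921 F1156: (128.79,66.04) → (83.44,86.05)

[3] `<polyline>` open polyline, #008000→cut S921 F1156: (114.14,102.89) → (11.97,22.80) → (165.43,79.49)

[4] `<polygon>` rectangle, #008000→cut S921 F1156: (65.41,76.26) → (129.77,76.26) → (129.77,22.63) → (65.41,22.63) → (65.41,76.26) (closed)

[5] `<circle>` circle, #008000→cut S921 F1156: (92.25,56.77) → (83.88,82.53) → (61.97,98.45) → (34.89,98.45) → (12.98,82.53) → (4.61,56.77) → (12.98,31.01) → (34.89,15.09) → (61.97,15.09) → (83.88,31.01) → (92.25,56.77) (closed)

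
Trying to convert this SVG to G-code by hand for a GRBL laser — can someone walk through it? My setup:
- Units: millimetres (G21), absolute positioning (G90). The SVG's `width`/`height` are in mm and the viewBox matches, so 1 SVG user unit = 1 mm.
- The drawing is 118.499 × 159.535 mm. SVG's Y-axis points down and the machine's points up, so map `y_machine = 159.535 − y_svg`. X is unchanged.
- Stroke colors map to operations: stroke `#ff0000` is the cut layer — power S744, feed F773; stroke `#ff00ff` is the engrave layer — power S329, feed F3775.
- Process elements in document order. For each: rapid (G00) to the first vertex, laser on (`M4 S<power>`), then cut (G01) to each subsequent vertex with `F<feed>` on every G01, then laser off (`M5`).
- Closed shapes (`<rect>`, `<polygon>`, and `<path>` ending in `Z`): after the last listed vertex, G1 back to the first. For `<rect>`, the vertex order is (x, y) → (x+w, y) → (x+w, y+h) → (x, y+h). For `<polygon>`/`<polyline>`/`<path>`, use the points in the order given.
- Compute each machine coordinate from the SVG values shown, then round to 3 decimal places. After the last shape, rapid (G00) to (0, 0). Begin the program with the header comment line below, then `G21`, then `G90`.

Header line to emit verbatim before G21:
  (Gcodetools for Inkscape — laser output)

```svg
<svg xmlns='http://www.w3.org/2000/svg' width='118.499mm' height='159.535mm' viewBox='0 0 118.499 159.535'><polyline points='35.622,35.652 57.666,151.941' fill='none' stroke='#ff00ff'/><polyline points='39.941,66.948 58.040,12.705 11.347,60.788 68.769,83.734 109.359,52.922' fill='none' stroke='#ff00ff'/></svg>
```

viewBox `0 0 118.499 159.535` with mm width/height → 1 unit = 1 mm. Flip: y_m = 159.535 − y_svg.

**Shape 1** — `<polyline>` line segment, stroke `#ff00ff` → engrave (S329, F3775). Machine vertices: (35.622,123.883) → (57.666,7.594). Open path.

**Shape 2** — `<polyline>` open polyline, stroke `#ff00ff` → engrave (S329, F3775). Machine vertices: (39.941,92.587) → (58.040,146.830) → (11.347,98.747) → (68.769,75.801) → (109.359,106.613). Open path.

(Gcodetools for Inkscape — laser output)
G21
G90
G00 X35.622 Y123.883
M4 S329
G01 X57.666 Y7.594 F3775
M5
G00 X39.941 Y92.587
M4 S329
G01 X58.040 Y146.830 F3775
G01 X11.347 Y98.747 F3775
G01 X68.769 Y75.801 F3775
G01 X109.359 Y106.613 F3775
M5
G00 X0.000 Y0.000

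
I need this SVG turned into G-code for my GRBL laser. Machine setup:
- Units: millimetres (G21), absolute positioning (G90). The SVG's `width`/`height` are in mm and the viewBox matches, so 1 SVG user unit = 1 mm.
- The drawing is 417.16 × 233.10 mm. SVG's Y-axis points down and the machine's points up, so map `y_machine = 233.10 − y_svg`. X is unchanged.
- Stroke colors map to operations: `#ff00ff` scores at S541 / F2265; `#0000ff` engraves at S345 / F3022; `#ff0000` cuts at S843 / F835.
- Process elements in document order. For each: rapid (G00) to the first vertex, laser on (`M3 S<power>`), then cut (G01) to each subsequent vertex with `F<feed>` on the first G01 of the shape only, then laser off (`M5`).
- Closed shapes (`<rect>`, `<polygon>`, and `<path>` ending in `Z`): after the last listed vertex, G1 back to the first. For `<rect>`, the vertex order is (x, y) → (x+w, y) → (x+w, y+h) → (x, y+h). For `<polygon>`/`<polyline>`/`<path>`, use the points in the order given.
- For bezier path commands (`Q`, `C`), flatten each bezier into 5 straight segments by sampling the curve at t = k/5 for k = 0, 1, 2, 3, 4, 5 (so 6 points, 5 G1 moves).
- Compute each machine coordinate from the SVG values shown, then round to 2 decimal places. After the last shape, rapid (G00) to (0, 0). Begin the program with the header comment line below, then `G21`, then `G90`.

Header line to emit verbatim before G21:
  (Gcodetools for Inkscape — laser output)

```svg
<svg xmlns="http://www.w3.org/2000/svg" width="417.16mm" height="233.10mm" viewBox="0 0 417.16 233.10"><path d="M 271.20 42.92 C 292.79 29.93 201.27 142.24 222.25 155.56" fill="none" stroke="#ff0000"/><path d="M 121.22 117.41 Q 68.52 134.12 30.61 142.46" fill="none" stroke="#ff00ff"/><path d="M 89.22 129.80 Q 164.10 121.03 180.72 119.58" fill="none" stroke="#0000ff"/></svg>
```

(Gcodetools for Inkscape — laser output)
G21
G90
G00 X271.20 Y190.18
M3 S843
G01 X272.39 Y184.73 F835
G01 X257.25 Y159.98
G01 X236.63 Y126.68
G01 X221.36 Y95.62
G01 X222.25 Y77.54
M5
G00 X121.22 Y115.69
M3 S541
G01 X100.73 Y109.34 F2265
G01 X81.43 Y103.66
G01 X63.30 Y98.65
G01 X46.37 Y94.31
G01 X30.61 Y90.64
M5
G00 X89.22 Y103.30
M3 S345
G01 X116.84 Y106.52 F3022
G01 X139.80 Y109.14
G01 X158.10 Y111.19
G01 X171.74 Y112.65
G01 X180.72 Y113.52
M5
G00 X0.00 Y0.00

viewBox `0 0 417.16 233.10` with mm width/height → 1 unit = 1 mm. Flip: y_m = 233.10 − y_svg.

**Shape 1** — `<path>` cubic bezier, stroke `#ff0000` → cut (S843, F835). Control points (SVG): P0=(271.20,42.92), P1=(292.79,29.93), P2=(201.27,142.24), P3=(222.25,155.56); sampled at t=k/5. Machine vertices: (271.20,190.18) → (272.39,184.73) → (257.25,159.98) → (236.63,126.68) → (221.36,95.62) → (222.25,77.54). Open path.

**Shape 2** — `<path>` quadratic bezier, stroke `#ff00ff` → score (S541, F2265). Control points (SVG): P0=(121.22,117.41), P1=(68.52,134.12), P2=(30.61,142.46); sampled at t=k/5. Machine vertices: (121.22,115.69) → (100.73,109.34) → (81.43,103.66) → (63.30,98.65) → (46.37,94.31) → (30.61,90.64). Open path.

**Shape 3** — `<path>` quadratic bezier, stroke `#0000ff` → engrave (S345, F3022). Control points (SVG): P0=(89.22,129.80), P1=(164.10,121.03), P2=(180.72,119.58); sampled at t=k/5. Machine vertices: (89.22,103.30) → (116.84,106.52) → (139.80,109.14) → (158.10,111.19) → (171.74,112.65) → (180.72,113.52). Open path.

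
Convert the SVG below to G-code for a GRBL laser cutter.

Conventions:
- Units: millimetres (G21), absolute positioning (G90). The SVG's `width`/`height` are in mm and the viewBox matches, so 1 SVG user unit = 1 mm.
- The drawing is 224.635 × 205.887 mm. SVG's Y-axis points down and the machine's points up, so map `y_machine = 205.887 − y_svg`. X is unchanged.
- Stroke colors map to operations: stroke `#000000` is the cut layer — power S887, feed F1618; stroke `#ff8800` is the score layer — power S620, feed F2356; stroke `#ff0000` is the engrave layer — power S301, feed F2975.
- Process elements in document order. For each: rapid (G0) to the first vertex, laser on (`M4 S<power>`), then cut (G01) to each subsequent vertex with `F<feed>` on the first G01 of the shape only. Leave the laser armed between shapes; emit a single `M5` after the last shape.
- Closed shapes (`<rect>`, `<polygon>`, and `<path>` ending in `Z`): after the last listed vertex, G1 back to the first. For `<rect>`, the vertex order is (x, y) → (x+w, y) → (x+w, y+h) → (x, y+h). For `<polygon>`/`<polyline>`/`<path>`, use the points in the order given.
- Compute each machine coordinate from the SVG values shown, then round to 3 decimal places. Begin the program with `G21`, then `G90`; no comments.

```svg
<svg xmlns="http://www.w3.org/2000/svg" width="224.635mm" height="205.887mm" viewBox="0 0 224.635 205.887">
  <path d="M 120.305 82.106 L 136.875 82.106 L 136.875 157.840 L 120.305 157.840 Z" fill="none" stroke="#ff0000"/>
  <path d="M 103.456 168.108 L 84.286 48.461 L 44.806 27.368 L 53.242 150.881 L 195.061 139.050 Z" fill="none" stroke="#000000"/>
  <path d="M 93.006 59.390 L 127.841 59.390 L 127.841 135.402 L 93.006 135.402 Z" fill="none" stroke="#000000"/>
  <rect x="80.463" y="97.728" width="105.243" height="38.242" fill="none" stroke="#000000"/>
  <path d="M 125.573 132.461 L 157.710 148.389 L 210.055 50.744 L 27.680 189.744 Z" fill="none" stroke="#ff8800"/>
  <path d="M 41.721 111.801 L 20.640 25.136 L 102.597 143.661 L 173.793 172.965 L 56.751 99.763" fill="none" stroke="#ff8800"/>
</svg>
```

viewBox `0 0 224.635 205.887` with mm width/height → 1 unit = 1 mm. Flip: y_m = 205.887 − y_svg.

**Shape 1** — `<path>` rectangle, stroke `#ff0000` → engrave (S301, F2975). Machine vertices: (120.305,123.781) → (136.875,123.781) → (136.875,48.047) → (120.305,48.047) → (120.305,123.781). Closed: final G1 returns to the first vertex.

**Shape 2** — `<path>` closed polygon, stroke `#000000` → cut (S887, F1618). Machine vertices: (103.456,37.779) → (84.286,157.426) → (44.806,178.519) → (53.242,55.006) → (195.061,66.837) → (103.456,37.779). Closed: final G1 returns to the first vertex.

**Shape 3** — `<path>` rectangle, stroke `#000000` → cut (S887, F1618). Machine vertices: (93.006,146.497) → (127.841,146.497) → (127.841,70.485) → (93.006,70.485) → (93.006,146.497). Closed: final G1 returns to the first vertex.

**Shape 4** — `<rect>` rectangle, stroke `#000000` → cut (S887, F1618). Machine vertices: (80.463,108.159) → (185.706,108.159) → (185.706,69.917) → (80.463,69.917) → (80.463,108.159). Closed: final G1 returns to the first vertex.

**Shape 5** — `<path>` closed polygon, stroke `#ff8800` → score (S620, F2356). Machine vertices: (125.573,73.426) → (157.710,57.498) → (210.055,155.143) → (27.680,16.143) → (125.573,73.426). Closed: final G1 returns to the first vertex.

**Shape 6** — `<path>` open polyline, stroke `#ff8800` → score (S620, F2356). Machine vertices: (41.721,94.086) → (20.640,180.751) → (102.597,62.226) → (173.793,32.922) → (56.751,106.124). Open path.

G21
G90
G0 X120.305 Y123.781
M4 S301
G01 X136.875 Y123.781 F2975
G01 X136.875 Y48.047
G01 X120.305 Y48.047
G01 X120.305 Y123.781
G0 X103.456 Y37.779
M4 S887
G01 X84.286 Y157.426 F1618
G01 X44.806 Y178.519
G01 X53.242 Y55.006
G01 X195.061 Y66.837
G01 X103.456 Y37.779
G0 X93.006 Y146.497
M4 S887
G01 X127.841 Y146.497 F1618
G01 X127.841 Y70.485
G01 X93.006 Y70.485
G01 X93.006 Y146.497
G0 X80.463 Y108.159
M4 S887
G01 X185.706 Y108.159 F1618
G01 X185.706 Y69.917
G01 X80.463 Y69.917
G01 X80.463 Y108.159
G0 X125.573 Y73.426
M4 S620
G01 X157.710 Y57.498 F2356
G01 X210.055 Y155.143
G01 X27.680 Y16.143
G01 X125.573 Y73.426
G0 X41.721 Y94.086
M4 S620
G01 X20.640 Y180.751 F2356
G01 X102.597 Y62.226
G01 X173.793 Y32.922
G01 X56.751 Y106.124
M5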